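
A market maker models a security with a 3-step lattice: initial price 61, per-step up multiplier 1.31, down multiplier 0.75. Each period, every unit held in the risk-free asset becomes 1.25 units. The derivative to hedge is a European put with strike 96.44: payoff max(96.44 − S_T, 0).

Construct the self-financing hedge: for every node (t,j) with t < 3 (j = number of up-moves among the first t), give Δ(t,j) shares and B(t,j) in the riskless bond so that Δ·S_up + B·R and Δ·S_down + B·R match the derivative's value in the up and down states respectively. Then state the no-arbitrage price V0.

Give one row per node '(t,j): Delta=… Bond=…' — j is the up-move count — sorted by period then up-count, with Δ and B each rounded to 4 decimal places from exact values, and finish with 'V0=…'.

No-arbitrage ⇒ martingale measure with p* = (R−d)/(u−d) = 0.8929.
Terminal values V(3,·): V(3,0)=70.7056, V(3,1)=51.4906, V(3,2)=17.9284, V(3,3)=0.0000
(2,0): S=34.3125. Δ = (V_up−V_dn)/(S_up−S_dn) = (51.4906−70.7056)/(44.9494−25.7344) = -1.0000. V = [p*·51.4906 + (1−p*)·70.7056]/1.25 = 42.8395. B = V − Δ·S = 77.1520.
(2,1): S=59.9325. Δ = (V_up−V_dn)/(S_up−S_dn) = (17.9284−51.4906)/(78.5116−44.9494) = -1.0000. V = [p*·17.9284 + (1−p*)·51.4906]/1.25 = 17.2195. B = V − Δ·S = 77.1520.
(2,2): S=104.6821. Δ = (V_up−V_dn)/(S_up−S_dn) = (0.0000−17.9284)/(137.1336−78.5116) = -0.3058. V = [p*·0.0000 + (1−p*)·17.9284]/1.25 = 1.5367. B = V − Δ·S = 33.5518.
(1,0): S=45.7500. Δ = (V_up−V_dn)/(S_up−S_dn) = (17.2195−42.8395)/(59.9325−34.3125) = -1.0000. V = [p*·17.2195 + (1−p*)·42.8395]/1.25 = 15.9716. B = V − Δ·S = 61.7216.
(1,1): S=79.9100. Δ = (V_up−V_dn)/(S_up−S_dn) = (1.5367−17.2195)/(104.6821−59.9325) = -0.3505. V = [p*·1.5367 + (1−p*)·17.2195]/1.25 = 2.5736. B = V − Δ·S = 30.5786.
(0,0): S=61.0000. Δ = (V_up−V_dn)/(S_up−S_dn) = (2.5736−15.9716)/(79.9100−45.7500) = -0.3922. V = [p*·2.5736 + (1−p*)·15.9716]/1.25 = 3.2073. B = V − Δ·S = 27.1323.
Each (Δ,B) replicates both successor values, so the strategy is self-financing and V0 is arbitrage-free.

(0,0): Delta=-0.3922 Bond=27.1323
(1,0): Delta=-1.0000 Bond=61.7216
(1,1): Delta=-0.3505 Bond=30.5786
(2,0): Delta=-1.0000 Bond=77.1520
(2,1): Delta=-1.0000 Bond=77.1520
(2,2): Delta=-0.3058 Bond=33.5518
V0=3.2073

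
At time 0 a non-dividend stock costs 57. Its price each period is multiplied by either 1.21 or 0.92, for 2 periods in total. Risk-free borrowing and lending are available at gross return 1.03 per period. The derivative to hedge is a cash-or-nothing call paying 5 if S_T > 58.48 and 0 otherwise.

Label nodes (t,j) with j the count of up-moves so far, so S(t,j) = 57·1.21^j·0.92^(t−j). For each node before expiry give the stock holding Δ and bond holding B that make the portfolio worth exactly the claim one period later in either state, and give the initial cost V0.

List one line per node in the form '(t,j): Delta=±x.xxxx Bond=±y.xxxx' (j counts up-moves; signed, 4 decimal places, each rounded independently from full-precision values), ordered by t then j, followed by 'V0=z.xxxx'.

Risk-neutral probability p* = (R−d)/(u−d) = (1.03−0.92)/(1.21−0.92) = 0.3793.
Terminal payoffs: V(2,0)=0.0000, V(2,1)=5.0000, V(2,2)=5.0000
(1,0): S=52.4400. Δ = (V_up−V_dn)/(S_up−S_dn) = (5.0000−0.0000)/(63.4524−48.2448) = 0.3288. V = [p*·5.0000 + (1−p*)·0.0000]/1.03 = 1.8413. B = V − Δ·S = -15.4001.
(1,1): S=68.9700. Δ = (V_up−V_dn)/(S_up−S_dn) = (5.0000−5.0000)/(83.4537−63.4524) = 0.0000. V = [p*·5.0000 + (1−p*)·5.0000]/1.03 = 4.8544. B = V − Δ·S = 4.8544.
(0,0): S=57.0000. Δ = (V_up−V_dn)/(S_up−S_dn) = (4.8544−1.8413)/(68.9700−52.4400) = 0.1823. V = [p*·4.8544 + (1−p*)·1.8413]/1.03 = 2.8973. B = V − Δ·S = -7.4926.
Self-financing check: at every node Δ·S+B equals the discounted successor values.

(0,0): Delta=0.1823 Bond=-7.4926
(1,0): Delta=0.3288 Bond=-15.4001
(1,1): Delta=0.0000 Bond=4.8544
V0=2.8973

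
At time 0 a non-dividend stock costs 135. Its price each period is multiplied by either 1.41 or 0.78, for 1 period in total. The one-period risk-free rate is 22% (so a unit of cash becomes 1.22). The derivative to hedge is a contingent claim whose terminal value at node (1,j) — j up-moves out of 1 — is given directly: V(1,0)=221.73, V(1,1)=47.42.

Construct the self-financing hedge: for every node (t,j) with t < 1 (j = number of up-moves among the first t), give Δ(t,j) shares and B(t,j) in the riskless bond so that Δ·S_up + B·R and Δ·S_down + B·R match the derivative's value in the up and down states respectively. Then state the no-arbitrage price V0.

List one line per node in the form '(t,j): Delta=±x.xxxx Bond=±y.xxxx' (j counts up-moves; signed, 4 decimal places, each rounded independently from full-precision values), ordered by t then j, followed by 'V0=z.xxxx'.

(0,0): Delta=-2.0495 Bond=358.6413
V0=81.9588

Since d<R<u, set p* = (R−d)/(u−d) = 0.6984; price each node as the discounted p*-expectation of its children.
Terminal values V(1,·): V(1,0)=221.7300, V(1,1)=47.4200
  t=0,j=0: stock 135.0000 → up 190.3500 (V=47.4200), down 105.3000 (V=221.7300). Price 81.9588; hedge Δ=-2.0495, bond B=358.6413.
The time-0 hedge costs 81.9588, which is the no-arbitrage price.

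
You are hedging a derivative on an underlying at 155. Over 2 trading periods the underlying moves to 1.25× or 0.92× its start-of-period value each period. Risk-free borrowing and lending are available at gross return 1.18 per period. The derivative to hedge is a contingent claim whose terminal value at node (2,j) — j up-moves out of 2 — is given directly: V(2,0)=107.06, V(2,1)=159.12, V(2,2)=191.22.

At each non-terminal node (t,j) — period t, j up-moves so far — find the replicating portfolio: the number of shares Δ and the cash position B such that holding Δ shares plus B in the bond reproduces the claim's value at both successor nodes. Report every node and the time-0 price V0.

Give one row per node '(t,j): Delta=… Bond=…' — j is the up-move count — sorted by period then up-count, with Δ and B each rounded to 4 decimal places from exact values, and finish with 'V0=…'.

(0,0): Delta=0.6020 Bond=33.5984
(1,0): Delta=1.1063 Bond=-32.2686
(1,1): Delta=0.5021 Bond=59.0077
V0=126.9059

Risk-neutral probability p* = (R−d)/(u−d) = (1.18−0.92)/(1.25−0.92) = 0.7879.
At expiry t=2: V(2,0)=107.0600, V(2,1)=159.1200, V(2,2)=191.2200
Node (1,0) S=142.6000: V=(p*·159.1200+(1−p*)·107.0600)/1.18=125.4890; Δ=(159.1200−107.0600)/(178.2500−131.1920)=1.1063; B=V−Δ·S=-32.2686
Node (1,1) S=193.7500: V=(p*·191.2200+(1−p*)·159.1200)/1.18=156.2804; Δ=(191.2200−159.1200)/(242.1875−178.2500)=0.5021; B=V−Δ·S=59.0077
Node (0,0) S=155.0000: V=(p*·156.2804+(1−p*)·125.4890)/1.18=126.9059; Δ=(156.2804−125.4890)/(193.7500−142.6000)=0.6020; B=V−Δ·S=33.5984
Root portfolio cost Δ·155+B reproduces V0=126.9059.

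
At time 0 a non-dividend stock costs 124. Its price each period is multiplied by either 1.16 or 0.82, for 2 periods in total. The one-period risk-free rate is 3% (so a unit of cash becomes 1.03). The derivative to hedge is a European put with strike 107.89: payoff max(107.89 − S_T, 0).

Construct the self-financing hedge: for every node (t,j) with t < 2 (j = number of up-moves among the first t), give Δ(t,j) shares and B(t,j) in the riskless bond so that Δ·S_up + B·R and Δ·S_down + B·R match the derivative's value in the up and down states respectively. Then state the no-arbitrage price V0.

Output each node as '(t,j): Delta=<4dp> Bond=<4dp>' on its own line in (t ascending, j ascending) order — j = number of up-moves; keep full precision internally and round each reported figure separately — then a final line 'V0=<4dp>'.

(0,0): Delta=-0.2158 Bond=30.1408
(1,0): Delta=-0.7090 Bond=81.1947
(1,1): Delta=0.0000 Bond=0.0000
V0=3.3778

The replicating-portfolio and risk-neutral prices coincide; use p* = (1.03−0.82)/(1.16−0.82) = 0.6176 for the latter.
Terminal payoffs: V(2,0)=24.5124, V(2,1)=0.0000, V(2,2)=0.0000
  t=1,j=0: stock 101.6800 → up 117.9488 (V=0.0000), down 83.3776 (V=24.5124). Price 9.0994; hedge Δ=-0.7090, bond B=81.1947.
  t=1,j=1: stock 143.8400 → up 166.8544 (V=0.0000), down 117.9488 (V=0.0000). Price 0.0000; hedge Δ=0.0000, bond B=0.0000.
  t=0,j=0: stock 124.0000 → up 143.8400 (V=0.0000), down 101.6800 (V=9.0994). Price 3.3778; hedge Δ=-0.2158, bond B=30.1408.
Self-financing check: at every node Δ·S+B equals the discounted successor values.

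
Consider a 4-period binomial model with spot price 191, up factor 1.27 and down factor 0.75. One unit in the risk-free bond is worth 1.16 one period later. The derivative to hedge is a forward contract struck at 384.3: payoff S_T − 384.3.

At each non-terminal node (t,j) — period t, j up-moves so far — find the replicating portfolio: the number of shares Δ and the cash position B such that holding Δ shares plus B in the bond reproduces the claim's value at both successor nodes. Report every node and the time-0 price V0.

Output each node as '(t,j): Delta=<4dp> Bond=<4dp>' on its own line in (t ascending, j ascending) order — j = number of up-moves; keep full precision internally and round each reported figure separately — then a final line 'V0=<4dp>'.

Since d<R<u, set p* = (R−d)/(u−d) = 0.7885; price each node as the discounted p*-expectation of its children.
Terminal values V(4,·): V(4,0)=-323.8664, V(4,1)=-281.9658, V(4,2)=-211.0141, V(4,3)=-90.8691, V(4,4)=112.5763
  t=3,j=0: stock 80.5781 → up 102.3342 (V=-281.9658), down 60.4336 (V=-323.8664). Price -250.7150; hedge Δ=1.0000, bond B=-331.2931.
  t=3,j=1: stock 136.4456 → up 173.2859 (V=-211.0141), down 102.3342 (V=-281.9658). Price -194.8475; hedge Δ=1.0000, bond B=-331.2931.
  t=3,j=2: stock 231.0479 → up 293.4309 (V=-90.8691), down 173.2859 (V=-211.0141). Price -100.2452; hedge Δ=1.0000, bond B=-331.2931.
  t=3,j=3: stock 391.2412 → up 496.8763 (V=112.5763), down 293.4309 (V=-90.8691). Price 59.9480; hedge Δ=1.0000, bond B=-331.2931.
  t=2,j=0: stock 107.4375 → up 136.4456 (V=-194.8475), down 80.5781 (V=-250.7150). Price -178.1600; hedge Δ=1.0000, bond B=-285.5975.
  t=2,j=1: stock 181.9275 → up 231.0479 (V=-100.2452), down 136.4456 (V=-194.8475). Price -103.6700; hedge Δ=1.0000, bond B=-285.5975.
  t=2,j=2: stock 308.0639 → up 391.2412 (V=59.9480), down 231.0479 (V=-100.2452). Price 22.4664; hedge Δ=1.0000, bond B=-285.5975.
  t=1,j=0: stock 143.2500 → up 181.9275 (V=-103.6700), down 107.4375 (V=-178.1600). Price -102.9547; hedge Δ=1.0000, bond B=-246.2047.
  t=1,j=1: stock 242.5700 → up 308.0639 (V=22.4664), down 181.9275 (V=-103.6700). Price -3.6347; hedge Δ=1.0000, bond B=-246.2047.
  t=0,j=0: stock 191.0000 → up 242.5700 (V=-3.6347), down 143.2500 (V=-102.9547). Price -21.2455; hedge Δ=1.0000, bond B=-212.2455.
Self-financing check: at every node Δ·S+B equals the discounted successor values.

(0,0): Delta=1.0000 Bond=-212.2455
(1,0): Delta=1.0000 Bond=-246.2047
(1,1): Delta=1.0000 Bond=-246.2047
(2,0): Delta=1.0000 Bond=-285.5975
(2,1): Delta=1.0000 Bond=-285.5975
(2,2): Delta=1.0000 Bond=-285.5975
(3,0): Delta=1.0000 Bond=-331.2931
(3,1): Delta=1.0000 Bond=-331.2931
(3,2): Delta=1.0000 Bond=-331.2931
(3,3): Delta=1.0000 Bond=-331.2931
V0=-21.2455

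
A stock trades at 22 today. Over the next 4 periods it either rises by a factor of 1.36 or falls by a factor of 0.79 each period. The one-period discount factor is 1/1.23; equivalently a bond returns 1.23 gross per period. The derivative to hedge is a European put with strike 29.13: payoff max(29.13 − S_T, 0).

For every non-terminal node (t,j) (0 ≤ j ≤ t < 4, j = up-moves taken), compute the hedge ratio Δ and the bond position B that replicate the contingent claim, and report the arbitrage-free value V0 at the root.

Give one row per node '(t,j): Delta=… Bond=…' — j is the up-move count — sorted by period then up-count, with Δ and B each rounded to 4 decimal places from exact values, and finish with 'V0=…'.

(0,0): Delta=-0.1233 Bond=3.2712
(1,0): Delta=-0.4200 Bond=9.1795
(1,1): Delta=-0.0724 Bond=2.5003
(2,0): Delta=-1.0000 Bond=19.2544
(2,1): Delta=-0.3204 Bond=8.9379
(2,2): Delta=-0.0299 Bond=1.3433
(3,0): Delta=-1.0000 Bond=23.6829
(3,1): Delta=-1.0000 Bond=23.6829
(3,2): Delta=-0.2038 Bond=7.2445
(3,3): Delta=0.0000 Bond=0.0000
V0=0.5579

No-arbitrage ⇒ martingale measure with p* = (R−d)/(u−d) = 0.7719.
At expiry t=4: V(4,0)=20.5610, V(4,1)=14.3783, V(4,2)=3.7346, V(4,3)=0.0000, V(4,4)=0.0000
(3,0): S=10.8469. Δ = (V_up−V_dn)/(S_up−S_dn) = (14.3783−20.5610)/(14.7517−8.5690) = -1.0000. V = [p*·14.3783 + (1−p*)·20.5610]/1.23 = 12.8361. B = V − Δ·S = 23.6829.
(3,1): S=18.6731. Δ = (V_up−V_dn)/(S_up−S_dn) = (3.7346−14.3783)/(25.3954−14.7517) = -1.0000. V = [p*·3.7346 + (1−p*)·14.3783]/1.23 = 5.0099. B = V − Δ·S = 23.6829.
(3,2): S=32.1460. Δ = (V_up−V_dn)/(S_up−S_dn) = (0.0000−3.7346)/(43.7186−25.3954) = -0.2038. V = [p*·0.0000 + (1−p*)·3.7346]/1.23 = 0.6925. B = V − Δ·S = 7.2445.
(3,3): S=55.3400. Δ = (V_up−V_dn)/(S_up−S_dn) = (0.0000−0.0000)/(75.2624−43.7186) = 0.0000. V = [p*·0.0000 + (1−p*)·0.0000]/1.23 = 0.0000. B = V − Δ·S = 0.0000.
(2,0): S=13.7302. Δ = (V_up−V_dn)/(S_up−S_dn) = (5.0099−12.8361)/(18.6731−10.8469) = -1.0000. V = [p*·5.0099 + (1−p*)·12.8361]/1.23 = 5.5242. B = V − Δ·S = 19.2544.
(2,1): S=23.6368. Δ = (V_up−V_dn)/(S_up−S_dn) = (0.6925−5.0099)/(32.1460−18.6731) = -0.3204. V = [p*·0.6925 + (1−p*)·5.0099]/1.23 = 1.3635. B = V − Δ·S = 8.9379.
(2,2): S=40.6912. Δ = (V_up−V_dn)/(S_up−S_dn) = (0.0000−0.6925)/(55.3400−32.1460) = -0.0299. V = [p*·0.0000 + (1−p*)·0.6925]/1.23 = 0.1284. B = V − Δ·S = 1.3433.
(1,0): S=17.3800. Δ = (V_up−V_dn)/(S_up−S_dn) = (1.3635−5.5242)/(23.6368−13.7302) = -0.4200. V = [p*·1.3635 + (1−p*)·5.5242]/1.23 = 1.8800. B = V − Δ·S = 9.1795.
(1,1): S=29.9200. Δ = (V_up−V_dn)/(S_up−S_dn) = (0.1284−1.3635)/(40.6912−23.6368) = -0.0724. V = [p*·0.1284 + (1−p*)·1.3635]/1.23 = 0.3334. B = V − Δ·S = 2.5003.
(0,0): S=22.0000. Δ = (V_up−V_dn)/(S_up−S_dn) = (0.3334−1.8800)/(29.9200−17.3800) = -0.1233. V = [p*·0.3334 + (1−p*)·1.8800]/1.23 = 0.5579. B = V − Δ·S = 3.2712.
Each (Δ,B) replicates both successor values, so the strategy is self-financing and V0 is arbitrage-free.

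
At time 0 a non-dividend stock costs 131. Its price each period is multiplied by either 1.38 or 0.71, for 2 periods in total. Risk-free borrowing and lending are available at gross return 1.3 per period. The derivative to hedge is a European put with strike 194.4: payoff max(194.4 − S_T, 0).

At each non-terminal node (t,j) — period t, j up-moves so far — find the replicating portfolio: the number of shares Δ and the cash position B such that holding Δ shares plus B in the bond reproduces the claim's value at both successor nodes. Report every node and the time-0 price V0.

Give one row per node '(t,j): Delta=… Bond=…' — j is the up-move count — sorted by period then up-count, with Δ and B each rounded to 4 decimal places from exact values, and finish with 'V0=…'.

No-arbitrage ⇒ martingale measure with p* = (R−d)/(u−d) = 0.8806.
Terminal values V(2,·): V(2,0)=128.3629, V(2,1)=66.0462, V(2,2)=0.0000
  t=1,j=0: stock 93.0100 → up 128.3538 (V=66.0462), down 66.0371 (V=128.3629). Price 56.5285; hedge Δ=-1.0000, bond B=149.5385.
  t=1,j=1: stock 180.7800 → up 249.4764 (V=0.0000), down 128.3538 (V=66.0462). Price 6.0662; hedge Δ=-0.5453, bond B=104.6427.
  t=0,j=0: stock 131.0000 → up 180.7800 (V=6.0662), down 93.0100 (V=56.5285). Price 9.3012; hedge Δ=-0.5749, bond B=84.6180.
The time-0 hedge costs 9.3012, which is the no-arbitrage price.

(0,0): Delta=-0.5749 Bond=84.6180
(1,0): Delta=-1.0000 Bond=149.5385
(1,1): Delta=-0.5453 Bond=104.6427
V0=9.3012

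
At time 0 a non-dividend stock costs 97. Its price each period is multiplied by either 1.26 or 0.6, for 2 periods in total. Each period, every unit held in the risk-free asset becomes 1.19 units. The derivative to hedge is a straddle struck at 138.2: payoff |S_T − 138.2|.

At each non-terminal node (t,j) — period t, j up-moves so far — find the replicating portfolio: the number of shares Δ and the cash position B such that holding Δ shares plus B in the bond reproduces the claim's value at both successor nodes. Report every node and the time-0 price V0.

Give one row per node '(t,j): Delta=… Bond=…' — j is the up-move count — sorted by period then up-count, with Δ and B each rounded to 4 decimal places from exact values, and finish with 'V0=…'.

(0,0): Delta=-0.6293 Bond=79.4606
(1,0): Delta=-1.0000 Bond=116.1345
(1,1): Delta=-0.6083 Bond=91.9982
V0=18.4212

Under the risk-neutral measure, an up-move has probability p* = (R−d)/(u−d) = 0.8939 and values discount at R = 1.19.
Payoff layer (t=2): V(2,0)=103.2800, V(2,1)=64.8680, V(2,2)=15.7972
  t=1,j=0: stock 58.2000 → up 73.3320 (V=64.8680), down 34.9200 (V=103.2800). Price 57.9345; hedge Δ=-1.0000, bond B=116.1345.
  t=1,j=1: stock 122.2200 → up 153.9972 (V=15.7972), down 73.3320 (V=64.8680). Price 17.6485; hedge Δ=-0.6083, bond B=91.9982.
  t=0,j=0: stock 97.0000 → up 122.2200 (V=17.6485), down 58.2000 (V=57.9345). Price 18.4212; hedge Δ=-0.6293, bond B=79.4606.
The time-0 hedge costs 18.4212, which is the no-arbitrage price.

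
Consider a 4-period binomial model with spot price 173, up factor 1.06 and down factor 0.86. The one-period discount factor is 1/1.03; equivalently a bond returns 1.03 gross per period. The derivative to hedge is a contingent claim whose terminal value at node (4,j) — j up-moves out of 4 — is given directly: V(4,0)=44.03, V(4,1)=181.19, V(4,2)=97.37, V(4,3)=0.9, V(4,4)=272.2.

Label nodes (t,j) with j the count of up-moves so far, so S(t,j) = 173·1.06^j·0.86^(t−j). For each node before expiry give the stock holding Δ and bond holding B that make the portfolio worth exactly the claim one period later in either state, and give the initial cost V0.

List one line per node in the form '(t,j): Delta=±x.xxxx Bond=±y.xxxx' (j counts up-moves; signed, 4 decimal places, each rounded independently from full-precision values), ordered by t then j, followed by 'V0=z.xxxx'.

Under the risk-neutral measure, an up-move has probability p* = (R−d)/(u−d) = 0.8500 and values discount at R = 1.03.
Payoff layer (t=4): V(4,0)=44.0300, V(4,1)=181.1900, V(4,2)=97.3700, V(4,3)=0.9000, V(4,4)=272.2000
(3,0): S=110.0377. Δ = (V_up−V_dn)/(S_up−S_dn) = (181.1900−44.0300)/(116.6399−94.6324) = 6.2324. V = [p*·181.1900 + (1−p*)·44.0300]/1.03 = 155.9379. B = V − Δ·S = -529.8621.
(3,1): S=135.6278. Δ = (V_up−V_dn)/(S_up−S_dn) = (97.3700−181.1900)/(143.7655−116.6399) = -3.0901. V = [p*·97.3700 + (1−p*)·181.1900]/1.03 = 106.7408. B = V − Δ·S = 525.8408.
(3,2): S=167.1692. Δ = (V_up−V_dn)/(S_up−S_dn) = (0.9000−97.3700)/(177.1994−143.7655) = -2.8854. V = [p*·0.9000 + (1−p*)·97.3700]/1.03 = 14.9228. B = V − Δ·S = 497.2728.
(3,3): S=206.0458. Δ = (V_up−V_dn)/(S_up−S_dn) = (272.2000−0.9000)/(218.4085−177.1994) = 6.5835. V = [p*·272.2000 + (1−p*)·0.9000]/1.03 = 224.7621. B = V − Δ·S = -1131.7379.
(2,0): S=127.9508. Δ = (V_up−V_dn)/(S_up−S_dn) = (106.7408−155.9379)/(135.6278−110.0377) = -1.9225. V = [p*·106.7408 + (1−p*)·155.9379]/1.03 = 110.7964. B = V − Δ·S = 356.7819.
(2,1): S=157.7068. Δ = (V_up−V_dn)/(S_up−S_dn) = (14.9228−106.7408)/(167.1692−135.6278) = -2.9110. V = [p*·14.9228 + (1−p*)·106.7408]/1.03 = 27.8597. B = V − Δ·S = 486.9495.
(2,2): S=194.3828. Δ = (V_up−V_dn)/(S_up−S_dn) = (224.7621−14.9228)/(206.0458−167.1692) = 5.3976. V = [p*·224.7621 + (1−p*)·14.9228]/1.03 = 187.6565. B = V − Δ·S = -861.5401.
(1,0): S=148.7800. Δ = (V_up−V_dn)/(S_up−S_dn) = (27.8597−110.7964)/(157.7068−127.9508) = -2.7872. V = [p*·27.8597 + (1−p*)·110.7964]/1.03 = 39.1264. B = V − Δ·S = 453.8101.
(1,1): S=183.3800. Δ = (V_up−V_dn)/(S_up−S_dn) = (187.6565−27.8597)/(194.3828−157.7068) = 4.3570. V = [p*·187.6565 + (1−p*)·27.8597]/1.03 = 158.9194. B = V − Δ·S = -640.0647.
(0,0): S=173.0000. Δ = (V_up−V_dn)/(S_up−S_dn) = (158.9194−39.1264)/(183.3800−148.7800) = 3.4622. V = [p*·158.9194 + (1−p*)·39.1264]/1.03 = 136.8451. B = V − Δ·S = -462.1199.
The time-0 hedge costs 136.8451, which is the no-arbitrage price.

(0,0): Delta=3.4622 Bond=-462.1199
(1,0): Delta=-2.7872 Bond=453.8101
(1,1): Delta=4.3570 Bond=-640.0647
(2,0): Delta=-1.9225 Bond=356.7819
(2,1): Delta=-2.9110 Bond=486.9495
(2,2): Delta=5.3976 Bond=-861.5401
(3,0): Delta=6.2324 Bond=-529.8621
(3,1): Delta=-3.0901 Bond=525.8408
(3,2): Delta=-2.8854 Bond=497.2728
(3,3): Delta=6.5835 Bond=-1131.7379
V0=136.8451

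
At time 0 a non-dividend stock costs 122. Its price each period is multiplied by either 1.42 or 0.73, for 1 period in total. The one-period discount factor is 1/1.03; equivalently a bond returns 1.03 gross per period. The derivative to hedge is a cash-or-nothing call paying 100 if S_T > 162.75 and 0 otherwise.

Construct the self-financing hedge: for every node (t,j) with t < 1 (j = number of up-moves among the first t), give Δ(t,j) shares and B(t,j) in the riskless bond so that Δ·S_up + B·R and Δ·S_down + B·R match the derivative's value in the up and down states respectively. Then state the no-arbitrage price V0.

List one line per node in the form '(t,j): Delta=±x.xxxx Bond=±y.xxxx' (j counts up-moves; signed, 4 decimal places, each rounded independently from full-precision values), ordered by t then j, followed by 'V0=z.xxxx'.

Under the risk-neutral measure, an up-move has probability p* = (R−d)/(u−d) = 0.4348 and values discount at R = 1.03.
Terminal values V(1,·): V(1,0)=0.0000, V(1,1)=100.0000
  t=0,j=0: stock 122.0000 → up 173.2400 (V=100.0000), down 89.0600 (V=0.0000). Price 42.2119; hedge Δ=1.1879, bond B=-102.7156.
The time-0 hedge costs 42.2119, which is the no-arbitrage price.

(0,0): Delta=1.1879 Bond=-102.7156
V0=42.2119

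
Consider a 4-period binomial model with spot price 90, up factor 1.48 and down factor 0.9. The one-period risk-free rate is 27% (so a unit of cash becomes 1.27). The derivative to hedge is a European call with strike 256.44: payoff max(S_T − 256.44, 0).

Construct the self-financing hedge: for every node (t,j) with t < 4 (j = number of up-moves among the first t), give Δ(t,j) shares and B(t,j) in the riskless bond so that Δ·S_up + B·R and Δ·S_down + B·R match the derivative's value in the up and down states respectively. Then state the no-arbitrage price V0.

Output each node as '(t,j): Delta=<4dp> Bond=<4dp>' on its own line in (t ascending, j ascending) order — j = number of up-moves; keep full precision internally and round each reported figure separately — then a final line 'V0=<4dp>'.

(0,0): Delta=0.4363 Bond=-27.2116
(1,0): Delta=0.0330 Bond=-1.8945
(1,1): Delta=0.5754 Bond=-53.0979
(2,0): Delta=0.0000 Bond=0.0000
(2,1): Delta=0.0444 Bond=-3.7715
(2,2): Delta=0.7587 Bond=-103.5672
(3,0): Delta=0.0000 Bond=0.0000
(3,1): Delta=0.0000 Bond=0.0000
(3,2): Delta=0.0597 Bond=-7.5083
(3,3): Delta=1.0000 Bond=-201.9213
V0=12.0523

Risk-neutral probability p* = (R−d)/(u−d) = (1.27−0.9)/(1.48−0.9) = 0.6379.
At expiry t=4: V(4,0)=0.0000, V(4,1)=0.0000, V(4,2)=0.0000, V(4,3)=6.1452, V(4,4)=175.3667
(3,0): S=65.6100. Δ = (V_up−V_dn)/(S_up−S_dn) = (0.0000−0.0000)/(97.1028−59.0490) = 0.0000. V = [p*·0.0000 + (1−p*)·0.0000]/1.27 = 0.0000. B = V − Δ·S = 0.0000.
(3,1): S=107.8920. Δ = (V_up−V_dn)/(S_up−S_dn) = (0.0000−0.0000)/(159.6802−97.1028) = 0.0000. V = [p*·0.0000 + (1−p*)·0.0000]/1.27 = 0.0000. B = V − Δ·S = 0.0000.
(3,2): S=177.4224. Δ = (V_up−V_dn)/(S_up−S_dn) = (6.1452−0.0000)/(262.5852−159.6802) = 0.0597. V = [p*·6.1452 + (1−p*)·0.0000]/1.27 = 3.0868. B = V − Δ·S = -7.5083.
(3,3): S=291.7613. Δ = (V_up−V_dn)/(S_up−S_dn) = (175.3667−6.1452)/(431.8067−262.5852) = 1.0000. V = [p*·175.3667 + (1−p*)·6.1452]/1.27 = 89.8400. B = V − Δ·S = -201.9213.
(2,0): S=72.9000. Δ = (V_up−V_dn)/(S_up−S_dn) = (0.0000−0.0000)/(107.8920−65.6100) = 0.0000. V = [p*·0.0000 + (1−p*)·0.0000]/1.27 = 0.0000. B = V − Δ·S = 0.0000.
(2,1): S=119.8800. Δ = (V_up−V_dn)/(S_up−S_dn) = (3.0868−0.0000)/(177.4224−107.8920) = 0.0444. V = [p*·3.0868 + (1−p*)·0.0000]/1.27 = 1.5505. B = V − Δ·S = -3.7715.
(2,2): S=197.1360. Δ = (V_up−V_dn)/(S_up−S_dn) = (89.8400−3.0868)/(291.7613−177.4224) = 0.7587. V = [p*·89.8400 + (1−p*)·3.0868]/1.27 = 46.0074. B = V − Δ·S = -103.5672.
(1,0): S=81.0000. Δ = (V_up−V_dn)/(S_up−S_dn) = (1.5505−0.0000)/(119.8800−72.9000) = 0.0330. V = [p*·1.5505 + (1−p*)·0.0000]/1.27 = 0.7788. B = V − Δ·S = -1.8945.
(1,1): S=133.2000. Δ = (V_up−V_dn)/(S_up−S_dn) = (46.0074−1.5505)/(197.1360−119.8800) = 0.5754. V = [p*·46.0074 + (1−p*)·1.5505]/1.27 = 23.5519. B = V − Δ·S = -53.0979.
(0,0): S=90.0000. Δ = (V_up−V_dn)/(S_up−S_dn) = (23.5519−0.7788)/(133.2000−81.0000) = 0.4363. V = [p*·23.5519 + (1−p*)·0.7788]/1.27 = 12.0523. B = V − Δ·S = -27.2116.
The time-0 hedge costs 12.0523, which is the no-arbitrage price.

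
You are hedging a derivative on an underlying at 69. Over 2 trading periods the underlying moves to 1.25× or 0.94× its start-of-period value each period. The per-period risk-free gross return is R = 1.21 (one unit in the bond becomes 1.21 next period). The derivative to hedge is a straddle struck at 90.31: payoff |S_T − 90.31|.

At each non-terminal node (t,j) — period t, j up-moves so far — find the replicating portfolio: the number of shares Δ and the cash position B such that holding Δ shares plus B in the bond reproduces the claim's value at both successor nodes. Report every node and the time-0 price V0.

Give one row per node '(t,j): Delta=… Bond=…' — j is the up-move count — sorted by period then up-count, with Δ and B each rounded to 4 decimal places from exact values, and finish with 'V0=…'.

No-arbitrage ⇒ martingale measure with p* = (R−d)/(u−d) = 0.8710.
At expiry t=2: V(2,0)=29.3416, V(2,1)=9.2350, V(2,2)=17.5025
  t=1,j=0: stock 64.8600 → up 81.0750 (V=9.2350), down 60.9684 (V=29.3416). Price 9.7764; hedge Δ=-1.0000, bond B=74.6364.
  t=1,j=1: stock 86.2500 → up 107.8125 (V=17.5025), down 81.0750 (V=9.2350). Price 13.5832; hedge Δ=0.3092, bond B=-13.0861.
  t=0,j=0: stock 69.0000 → up 86.2500 (V=13.5832), down 64.8600 (V=9.7764). Price 10.8199; hedge Δ=0.1780, bond B=-1.4604.
Each (Δ,B) replicates both successor values, so the strategy is self-financing and V0 is arbitrage-free.

(0,0): Delta=0.1780 Bond=-1.4604
(1,0): Delta=-1.0000 Bond=74.6364
(1,1): Delta=0.3092 Bond=-13.0861
V0=10.8199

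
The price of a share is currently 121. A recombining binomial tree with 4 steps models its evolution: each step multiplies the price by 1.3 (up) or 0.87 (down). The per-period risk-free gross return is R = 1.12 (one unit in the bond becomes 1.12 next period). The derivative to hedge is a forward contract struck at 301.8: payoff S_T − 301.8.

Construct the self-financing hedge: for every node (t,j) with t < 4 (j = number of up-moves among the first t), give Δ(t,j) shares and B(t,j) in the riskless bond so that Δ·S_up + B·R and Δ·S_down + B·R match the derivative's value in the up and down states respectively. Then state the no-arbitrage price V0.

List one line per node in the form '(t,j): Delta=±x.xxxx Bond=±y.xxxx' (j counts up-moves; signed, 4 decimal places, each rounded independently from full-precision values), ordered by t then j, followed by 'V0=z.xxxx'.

(0,0): Delta=1.0000 Bond=-191.7994
(1,0): Delta=1.0000 Bond=-214.8153
(1,1): Delta=1.0000 Bond=-214.8153
(2,0): Delta=1.0000 Bond=-240.5931
(2,1): Delta=1.0000 Bond=-240.5931
(2,2): Delta=1.0000 Bond=-240.5931
(3,0): Delta=1.0000 Bond=-269.4643
(3,1): Delta=1.0000 Bond=-269.4643
(3,2): Delta=1.0000 Bond=-269.4643
(3,3): Delta=1.0000 Bond=-269.4643
V0=-70.7994

Under the risk-neutral measure, an up-move has probability p* = (R−d)/(u−d) = 0.5814 and values discount at R = 1.12.
Payoff layer (t=4): V(4,0)=-232.4794, V(4,1)=-198.2175, V(4,2)=-147.0215, V(4,3)=-70.5218, V(4,4)=43.7881
  t=3,j=0: stock 79.6789 → up 103.5825 (V=-198.2175), down 69.3206 (V=-232.4794). Price -189.7854; hedge Δ=1.0000, bond B=-269.4643.
  t=3,j=1: stock 119.0604 → up 154.7785 (V=-147.0215), down 103.5825 (V=-198.2175). Price -150.4039; hedge Δ=1.0000, bond B=-269.4643.
  t=3,j=2: stock 177.9063 → up 231.2782 (V=-70.5218), down 154.7785 (V=-147.0215). Price -91.5580; hedge Δ=1.0000, bond B=-269.4643.
  t=3,j=3: stock 265.8370 → up 345.5881 (V=43.7881), down 231.2782 (V=-70.5218). Price -3.6273; hedge Δ=1.0000, bond B=-269.4643.
  t=2,j=0: stock 91.5849 → up 119.0604 (V=-150.4039), down 79.6789 (V=-189.7854). Price -149.0082; hedge Δ=1.0000, bond B=-240.5931.
  t=2,j=1: stock 136.8510 → up 177.9063 (V=-91.5580), down 119.0604 (V=-150.4039). Price -103.7421; hedge Δ=1.0000, bond B=-240.5931.
  t=2,j=2: stock 204.4900 → up 265.8370 (V=-3.6273), down 177.9063 (V=-91.5580). Price -36.1031; hedge Δ=1.0000, bond B=-240.5931.
  t=1,j=0: stock 105.2700 → up 136.8510 (V=-103.7421), down 91.5849 (V=-149.0082). Price -109.5453; hedge Δ=1.0000, bond B=-214.8153.
  t=1,j=1: stock 157.3000 → up 204.4900 (V=-36.1031), down 136.8510 (V=-103.7421). Price -57.5153; hedge Δ=1.0000, bond B=-214.8153.
  t=0,j=0: stock 121.0000 → up 157.3000 (V=-57.5153), down 105.2700 (V=-109.5453). Price -70.7994; hedge Δ=1.0000, bond B=-191.7994.
Check: Δ(0,0)·S0 + B(0,0) = -70.7994 = V0.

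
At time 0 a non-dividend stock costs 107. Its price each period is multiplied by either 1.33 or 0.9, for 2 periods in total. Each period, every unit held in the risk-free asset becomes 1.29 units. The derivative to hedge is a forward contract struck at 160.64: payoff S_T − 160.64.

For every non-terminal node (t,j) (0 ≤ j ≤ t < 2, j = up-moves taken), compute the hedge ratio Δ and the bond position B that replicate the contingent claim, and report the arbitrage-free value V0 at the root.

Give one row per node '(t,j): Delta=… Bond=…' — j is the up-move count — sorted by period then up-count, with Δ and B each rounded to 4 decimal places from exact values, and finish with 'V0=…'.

Risk-neutral probability p* = (R−d)/(u−d) = (1.29−0.9)/(1.33−0.9) = 0.9070.
Terminal payoffs: V(2,0)=-73.9700, V(2,1)=-32.5610, V(2,2)=28.6323
(1,0): S=96.3000. Δ = (V_up−V_dn)/(S_up−S_dn) = (-32.5610−-73.9700)/(128.0790−86.6700) = 1.0000. V = [p*·-32.5610 + (1−p*)·-73.9700]/1.29 = -28.2271. B = V − Δ·S = -124.5271.
(1,1): S=142.3100. Δ = (V_up−V_dn)/(S_up−S_dn) = (28.6323−-32.5610)/(189.2723−128.0790) = 1.0000. V = [p*·28.6323 + (1−p*)·-32.5610]/1.29 = 17.7829. B = V − Δ·S = -124.5271.
(0,0): S=107.0000. Δ = (V_up−V_dn)/(S_up−S_dn) = (17.7829−-28.2271)/(142.3100−96.3000) = 1.0000. V = [p*·17.7829 + (1−p*)·-28.2271]/1.29 = 10.4673. B = V − Δ·S = -96.5327.
The time-0 hedge costs 10.4673, which is the no-arbitrage price.

(0,0): Delta=1.0000 Bond=-96.5327
(1,0): Delta=1.0000 Bond=-124.5271
(1,1): Delta=1.0000 Bond=-124.5271
V0=10.4673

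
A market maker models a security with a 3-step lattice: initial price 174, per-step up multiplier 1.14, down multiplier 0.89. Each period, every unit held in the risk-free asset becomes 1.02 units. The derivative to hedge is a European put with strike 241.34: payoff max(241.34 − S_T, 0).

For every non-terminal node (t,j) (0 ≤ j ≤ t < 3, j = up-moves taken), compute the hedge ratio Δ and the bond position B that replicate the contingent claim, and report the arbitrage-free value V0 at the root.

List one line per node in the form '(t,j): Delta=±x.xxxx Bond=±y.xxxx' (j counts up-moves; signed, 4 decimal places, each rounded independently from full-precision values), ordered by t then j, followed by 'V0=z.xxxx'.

(0,0): Delta=-0.9017 Bond=212.4995
(1,0): Delta=-1.0000 Bond=231.9685
(1,1): Delta=-0.8309 Bond=202.7011
(2,0): Delta=-1.0000 Bond=236.6078
(2,1): Delta=-1.0000 Bond=236.6078
(2,2): Delta=-0.7090 Bond=179.1988
V0=55.5995

Since d<R<u, set p* = (R−d)/(u−d) = 0.5200; price each node as the discounted p*-expectation of its children.
At expiry t=3: V(3,0)=118.6754, V(3,1)=84.2190, V(3,2)=40.0839, V(3,3)=0.0000
(2,0): S=137.8254. Δ = (V_up−V_dn)/(S_up−S_dn) = (84.2190−118.6754)/(157.1210−122.6646) = -1.0000. V = [p*·84.2190 + (1−p*)·118.6754]/1.02 = 98.7824. B = V − Δ·S = 236.6078.
(2,1): S=176.5404. Δ = (V_up−V_dn)/(S_up−S_dn) = (40.0839−84.2190)/(201.2561−157.1210) = -1.0000. V = [p*·40.0839 + (1−p*)·84.2190]/1.02 = 60.0674. B = V − Δ·S = 236.6078.
(2,2): S=226.1304. Δ = (V_up−V_dn)/(S_up−S_dn) = (0.0000−40.0839)/(257.7887−201.2561) = -0.7090. V = [p*·0.0000 + (1−p*)·40.0839]/1.02 = 18.8630. B = V − Δ·S = 179.1988.
(1,0): S=154.8600. Δ = (V_up−V_dn)/(S_up−S_dn) = (60.0674−98.7824)/(176.5404−137.8254) = -1.0000. V = [p*·60.0674 + (1−p*)·98.7824]/1.02 = 77.1085. B = V − Δ·S = 231.9685.
(1,1): S=198.3600. Δ = (V_up−V_dn)/(S_up−S_dn) = (18.8630−60.0674)/(226.1304−176.5404) = -0.8309. V = [p*·18.8630 + (1−p*)·60.0674]/1.02 = 37.8835. B = V − Δ·S = 202.7011.
(0,0): S=174.0000. Δ = (V_up−V_dn)/(S_up−S_dn) = (37.8835−77.1085)/(198.3600−154.8600) = -0.9017. V = [p*·37.8835 + (1−p*)·77.1085]/1.02 = 55.5995. B = V − Δ·S = 212.4995.
Check: Δ(0,0)·S0 + B(0,0) = 55.5995 = V0.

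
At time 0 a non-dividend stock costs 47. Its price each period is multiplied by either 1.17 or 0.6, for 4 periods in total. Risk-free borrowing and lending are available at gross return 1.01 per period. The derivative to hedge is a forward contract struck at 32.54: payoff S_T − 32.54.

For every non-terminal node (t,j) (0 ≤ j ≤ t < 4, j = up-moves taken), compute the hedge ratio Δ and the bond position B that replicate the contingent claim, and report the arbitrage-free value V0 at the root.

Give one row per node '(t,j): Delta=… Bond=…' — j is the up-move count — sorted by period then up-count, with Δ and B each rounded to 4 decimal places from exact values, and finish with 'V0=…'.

The replicating-portfolio and risk-neutral prices coincide; use p* = (1.01−0.6)/(1.17−0.6) = 0.7193 for the latter.
Terminal payoffs: V(4,0)=-26.4488, V(4,1)=-20.6622, V(4,2)=-9.3782, V(4,3)=12.6255, V(4,4)=55.5327
Node (3,0) S=10.1520: V=(p*·-20.6622+(1−p*)·-26.4488)/1.01=-22.0658; Δ=(-20.6622−-26.4488)/(11.8778−6.0912)=1.0000; B=V−Δ·S=-32.2178
Node (3,1) S=19.7964: V=(p*·-9.3782+(1−p*)·-20.6622)/1.01=-12.4214; Δ=(-9.3782−-20.6622)/(23.1618−11.8778)=1.0000; B=V−Δ·S=-32.2178
Node (3,2) S=38.6030: V=(p*·12.6255+(1−p*)·-9.3782)/1.01=6.3852; Δ=(12.6255−-9.3782)/(45.1655−23.1618)=1.0000; B=V−Δ·S=-32.2178
Node (3,3) S=75.2758: V=(p*·55.5327+(1−p*)·12.6255)/1.01=43.0580; Δ=(55.5327−12.6255)/(88.0727−45.1655)=1.0000; B=V−Δ·S=-32.2178
Node (2,0) S=16.9200: V=(p*·-12.4214+(1−p*)·-22.0658)/1.01=-14.9788; Δ=(-12.4214−-22.0658)/(19.7964−10.1520)=1.0000; B=V−Δ·S=-31.8988
Node (2,1) S=32.9940: V=(p*·6.3852+(1−p*)·-12.4214)/1.01=1.0952; Δ=(6.3852−-12.4214)/(38.6030−19.7964)=1.0000; B=V−Δ·S=-31.8988
Node (2,2) S=64.3383: V=(p*·43.0580+(1−p*)·6.3852)/1.01=32.4395; Δ=(43.0580−6.3852)/(75.2758−38.6030)=1.0000; B=V−Δ·S=-31.8988
Node (1,0) S=28.2000: V=(p*·1.0952+(1−p*)·-14.9788)/1.01=-3.3830; Δ=(1.0952−-14.9788)/(32.9940−16.9200)=1.0000; B=V−Δ·S=-31.5830
Node (1,1) S=54.9900: V=(p*·32.4395+(1−p*)·1.0952)/1.01=23.4070; Δ=(32.4395−1.0952)/(64.3383−32.9940)=1.0000; B=V−Δ·S=-31.5830
Node (0,0) S=47.0000: V=(p*·23.4070+(1−p*)·-3.3830)/1.01=15.7297; Δ=(23.4070−-3.3830)/(54.9900−28.2000)=1.0000; B=V−Δ·S=-31.2703
Root portfolio cost Δ·47+B reproduces V0=15.7297.

(0,0): Delta=1.0000 Bond=-31.2703
(1,0): Delta=1.0000 Bond=-31.5830
(1,1): Delta=1.0000 Bond=-31.5830
(2,0): Delta=1.0000 Bond=-31.8988
(2,1): Delta=1.0000 Bond=-31.8988
(2,2): Delta=1.0000 Bond=-31.8988
(3,0): Delta=1.0000 Bond=-32.2178
(3,1): Delta=1.0000 Bond=-32.2178
(3,2): Delta=1.0000 Bond=-32.2178
(3,3): Delta=1.0000 Bond=-32.2178
V0=15.7297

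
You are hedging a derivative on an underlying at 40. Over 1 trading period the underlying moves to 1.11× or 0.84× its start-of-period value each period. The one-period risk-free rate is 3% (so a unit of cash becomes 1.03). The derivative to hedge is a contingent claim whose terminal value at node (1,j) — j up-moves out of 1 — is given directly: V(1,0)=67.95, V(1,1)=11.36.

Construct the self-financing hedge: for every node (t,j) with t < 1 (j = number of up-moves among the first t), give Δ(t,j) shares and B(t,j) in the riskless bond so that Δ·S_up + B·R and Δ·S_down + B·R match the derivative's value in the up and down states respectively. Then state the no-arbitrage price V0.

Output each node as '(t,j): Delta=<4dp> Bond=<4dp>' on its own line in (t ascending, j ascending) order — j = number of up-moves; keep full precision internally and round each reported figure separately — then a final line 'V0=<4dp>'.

(0,0): Delta=-5.2398 Bond=236.9008
V0=27.3082

Risk-neutral probability p* = (R−d)/(u−d) = (1.03−0.84)/(1.11−0.84) = 0.7037.
Payoff layer (t=1): V(1,0)=67.9500, V(1,1)=11.3600
Node (0,0) S=40.0000: V=(p*·11.3600+(1−p*)·67.9500)/1.03=27.3082; Δ=(11.3600−67.9500)/(44.4000−33.6000)=-5.2398; B=V−Δ·S=236.9008
Each (Δ,B) replicates both successor values, so the strategy is self-financing and V0 is arbitrage-free.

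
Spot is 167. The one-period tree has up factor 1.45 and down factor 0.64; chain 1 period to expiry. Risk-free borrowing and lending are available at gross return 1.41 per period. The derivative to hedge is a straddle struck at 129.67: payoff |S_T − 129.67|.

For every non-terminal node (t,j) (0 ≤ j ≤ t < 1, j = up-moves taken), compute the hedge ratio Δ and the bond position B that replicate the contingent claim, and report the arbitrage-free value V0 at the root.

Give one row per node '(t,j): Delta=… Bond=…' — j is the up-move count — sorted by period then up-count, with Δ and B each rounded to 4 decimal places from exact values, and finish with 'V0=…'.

(0,0): Delta=0.6630 Bond=-34.0966
V0=76.6318

The replicating-portfolio and risk-neutral prices coincide; use p* = (1.41−0.64)/(1.45−0.64) = 0.9506 for the latter.
Payoff layer (t=1): V(1,0)=22.7900, V(1,1)=112.4800
(0,0): S=167.0000. Δ = (V_up−V_dn)/(S_up−S_dn) = (112.4800−22.7900)/(242.1500−106.8800) = 0.6630. V = [p*·112.4800 + (1−p*)·22.7900]/1.41 = 76.6318. B = V − Δ·S = -34.0966.
Each (Δ,B) replicates both successor values, so the strategy is self-financing and V0 is arbitrage-free.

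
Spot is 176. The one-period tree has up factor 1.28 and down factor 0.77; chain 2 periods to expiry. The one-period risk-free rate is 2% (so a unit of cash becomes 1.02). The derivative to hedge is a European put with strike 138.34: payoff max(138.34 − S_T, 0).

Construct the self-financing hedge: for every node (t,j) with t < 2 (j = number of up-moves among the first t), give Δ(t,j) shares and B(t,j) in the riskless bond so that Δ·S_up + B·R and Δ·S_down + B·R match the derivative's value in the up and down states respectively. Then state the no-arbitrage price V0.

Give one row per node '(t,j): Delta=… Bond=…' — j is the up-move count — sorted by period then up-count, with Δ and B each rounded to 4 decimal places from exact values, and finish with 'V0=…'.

Risk-neutral probability p* = (R−d)/(u−d) = (1.02−0.77)/(1.28−0.77) = 0.4902.
Terminal values V(2,·): V(2,0)=33.9896, V(2,1)=0.0000, V(2,2)=0.0000
Node (1,0) S=135.5200: V=(p*·0.0000+(1−p*)·33.9896)/1.02=16.9883; Δ=(0.0000−33.9896)/(173.4656−104.3504)=-0.4918; B=V−Δ·S=83.6345
Node (1,1) S=225.2800: V=(p*·0.0000+(1−p*)·0.0000)/1.02=0.0000; Δ=(0.0000−0.0000)/(288.3584−173.4656)=0.0000; B=V−Δ·S=0.0000
Node (0,0) S=176.0000: V=(p*·0.0000+(1−p*)·16.9883)/1.02=8.4909; Δ=(0.0000−16.9883)/(225.2800−135.5200)=-0.1893; B=V−Δ·S=41.8012
Each (Δ,B) replicates both successor values, so the strategy is self-financing and V0 is arbitrage-free.

(0,0): Delta=-0.1893 Bond=41.8012
(1,0): Delta=-0.4918 Bond=83.6345
(1,1): Delta=0.0000 Bond=0.0000
V0=8.4909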